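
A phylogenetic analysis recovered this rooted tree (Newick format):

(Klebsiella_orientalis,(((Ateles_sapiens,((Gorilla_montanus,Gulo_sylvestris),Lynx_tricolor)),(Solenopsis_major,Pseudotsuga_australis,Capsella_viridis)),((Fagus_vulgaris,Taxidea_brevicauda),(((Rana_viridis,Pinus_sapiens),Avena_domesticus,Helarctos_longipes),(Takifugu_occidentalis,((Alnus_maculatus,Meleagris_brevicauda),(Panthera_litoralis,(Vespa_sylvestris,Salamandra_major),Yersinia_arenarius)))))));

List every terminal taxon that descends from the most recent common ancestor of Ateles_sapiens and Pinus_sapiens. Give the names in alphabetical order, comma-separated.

Alnus_maculatus, Ateles_sapiens, Avena_domesticus, Capsella_viridis, Fagus_vulgaris, Gorilla_montanus, Gulo_sylvestris, Helarctos_longipes, Lynx_tricolor, Meleagris_brevicauda, Panthera_litoralis, Pinus_sapiens, Pseudotsuga_australis, Rana_viridis, Salamandra_major, Solenopsis_major, Takifugu_occidentalis, Taxidea_brevicauda, Vespa_sylvestris, Yersinia_arenarius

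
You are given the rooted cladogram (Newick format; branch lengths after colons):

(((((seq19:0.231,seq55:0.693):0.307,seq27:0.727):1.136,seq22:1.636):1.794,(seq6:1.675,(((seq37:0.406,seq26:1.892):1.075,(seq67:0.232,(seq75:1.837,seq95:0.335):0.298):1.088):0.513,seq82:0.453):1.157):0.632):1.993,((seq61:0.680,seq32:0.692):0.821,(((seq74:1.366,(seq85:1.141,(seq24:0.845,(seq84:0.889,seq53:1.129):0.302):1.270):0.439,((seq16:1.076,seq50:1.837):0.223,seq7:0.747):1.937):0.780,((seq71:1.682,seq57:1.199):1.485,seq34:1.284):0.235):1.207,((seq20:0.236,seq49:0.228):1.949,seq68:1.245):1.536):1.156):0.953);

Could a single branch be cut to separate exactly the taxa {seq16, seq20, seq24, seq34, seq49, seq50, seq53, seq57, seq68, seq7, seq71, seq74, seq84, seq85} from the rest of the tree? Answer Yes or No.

The most recent common ancestor of these taxa subtends (((seq74,(seq85,(seq24,(seq84,seq53))),((seq16,seq50),seq7)),((seq71,seq57),seq34)),((seq20,seq49),seq68)).
That clade has exactly 14 tips — every listed taxon and nothing else — so the group is monophyletic.

Yes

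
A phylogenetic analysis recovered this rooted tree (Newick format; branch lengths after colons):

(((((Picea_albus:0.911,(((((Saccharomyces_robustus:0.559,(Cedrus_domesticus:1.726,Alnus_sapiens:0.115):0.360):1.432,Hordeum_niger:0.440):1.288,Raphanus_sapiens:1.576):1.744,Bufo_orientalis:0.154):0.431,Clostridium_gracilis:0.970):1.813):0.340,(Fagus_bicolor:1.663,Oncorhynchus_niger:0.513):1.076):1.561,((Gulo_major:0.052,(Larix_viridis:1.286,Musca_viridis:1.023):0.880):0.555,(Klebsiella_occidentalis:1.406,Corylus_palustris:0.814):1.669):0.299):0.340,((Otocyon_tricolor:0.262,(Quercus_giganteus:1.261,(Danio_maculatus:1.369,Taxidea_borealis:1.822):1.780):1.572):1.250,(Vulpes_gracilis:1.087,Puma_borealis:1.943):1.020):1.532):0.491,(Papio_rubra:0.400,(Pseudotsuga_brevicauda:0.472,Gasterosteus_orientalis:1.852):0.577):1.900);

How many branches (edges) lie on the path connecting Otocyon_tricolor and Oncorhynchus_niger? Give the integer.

The MRCA of Otocyon_tricolor and Oncorhynchus_niger is the node subtending ((((Picea_albus,(((((Saccharomyces_robustus,(Cedrus_domesticus,Alnus_sapiens)),Hordeum_niger),Raphanus_sapiens),Bufo_orientalis),Clostridium_gracilis)),(Fagus_bicolor,Oncorhynchus_niger)),((Gulo_major,(Larix_viridis,Musca_viridis)),(Klebsiella_occidentalis,Corylus_palustris))),((Otocyon_tricolor,(Quercus_giganteus,(Danio_maculatus,Taxidea_borealis))),(Vulpes_gracilis,Puma_borealis))).
From Otocyon_tricolor up to that node: 3 branches. From Oncorhynchus_niger up to the same node: 4 branches. Total: 3 + 4 = 7.

7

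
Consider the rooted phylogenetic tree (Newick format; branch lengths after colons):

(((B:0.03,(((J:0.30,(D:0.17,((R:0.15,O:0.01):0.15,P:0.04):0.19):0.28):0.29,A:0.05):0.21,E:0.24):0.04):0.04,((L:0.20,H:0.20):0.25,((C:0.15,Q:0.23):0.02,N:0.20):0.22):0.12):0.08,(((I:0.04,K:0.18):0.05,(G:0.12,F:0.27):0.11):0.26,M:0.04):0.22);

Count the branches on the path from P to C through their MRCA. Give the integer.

11

The MRCA of P and C is the node subtending ((B,(((J,(D,((R,O),P))),A),E)),((L,H),((C,Q),N))).
From P up to that node: 7 branches. From C up to the same node: 4 branches. Total: 7 + 4 = 11.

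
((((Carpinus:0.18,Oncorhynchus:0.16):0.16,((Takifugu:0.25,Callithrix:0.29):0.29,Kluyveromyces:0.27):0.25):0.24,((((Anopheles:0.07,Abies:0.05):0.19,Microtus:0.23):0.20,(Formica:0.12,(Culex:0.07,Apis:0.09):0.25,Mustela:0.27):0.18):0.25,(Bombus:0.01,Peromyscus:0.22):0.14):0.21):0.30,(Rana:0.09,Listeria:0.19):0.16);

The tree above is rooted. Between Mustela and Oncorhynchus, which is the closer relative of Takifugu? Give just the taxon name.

Oncorhynchus

The MRCA of Takifugu and Oncorhynchus subtends ((Carpinus,Oncorhynchus),((Takifugu,Callithrix),Kluyveromyces)) (5 taxa).
The MRCA of Takifugu and Mustela subtends (((Carpinus,Oncorhynchus),((Takifugu,Callithrix),Kluyveromyces)),((((Anopheles,Abies),Microtus),(Formica,(Culex,Apis),Mustela)),(Bombus,Peromyscus))) (14 taxa).
The first is nested inside the second, so Takifugu shares a more recent common ancestor with Oncorhynchus.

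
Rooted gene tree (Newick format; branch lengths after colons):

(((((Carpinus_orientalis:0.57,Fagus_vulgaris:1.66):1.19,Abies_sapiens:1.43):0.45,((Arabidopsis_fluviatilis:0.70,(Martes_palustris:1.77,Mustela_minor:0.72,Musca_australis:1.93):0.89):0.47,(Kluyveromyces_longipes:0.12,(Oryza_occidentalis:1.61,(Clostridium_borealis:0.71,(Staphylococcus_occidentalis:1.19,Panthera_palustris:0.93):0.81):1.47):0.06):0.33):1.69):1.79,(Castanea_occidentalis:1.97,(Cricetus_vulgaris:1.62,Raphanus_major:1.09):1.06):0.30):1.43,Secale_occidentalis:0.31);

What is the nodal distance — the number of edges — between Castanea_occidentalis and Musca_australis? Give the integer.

The MRCA of Castanea_occidentalis and Musca_australis is the node subtending ((((Carpinus_orientalis,Fagus_vulgaris),Abies_sapiens),((Arabidopsis_fluviatilis,(Martes_palustris,Mustela_minor,Musca_australis)),(Kluyveromyces_longipes,(Oryza_occidentalis,(Clostridium_borealis,(Staphylococcus_occidentalis,Panthera_palustris)))))),(Castanea_occidentalis,(Cricetus_vulgaris,Raphanus_major))).
From Castanea_occidentalis up to that node: 2 branches. From Musca_australis up to the same node: 5 branches. Total: 2 + 5 = 7.

7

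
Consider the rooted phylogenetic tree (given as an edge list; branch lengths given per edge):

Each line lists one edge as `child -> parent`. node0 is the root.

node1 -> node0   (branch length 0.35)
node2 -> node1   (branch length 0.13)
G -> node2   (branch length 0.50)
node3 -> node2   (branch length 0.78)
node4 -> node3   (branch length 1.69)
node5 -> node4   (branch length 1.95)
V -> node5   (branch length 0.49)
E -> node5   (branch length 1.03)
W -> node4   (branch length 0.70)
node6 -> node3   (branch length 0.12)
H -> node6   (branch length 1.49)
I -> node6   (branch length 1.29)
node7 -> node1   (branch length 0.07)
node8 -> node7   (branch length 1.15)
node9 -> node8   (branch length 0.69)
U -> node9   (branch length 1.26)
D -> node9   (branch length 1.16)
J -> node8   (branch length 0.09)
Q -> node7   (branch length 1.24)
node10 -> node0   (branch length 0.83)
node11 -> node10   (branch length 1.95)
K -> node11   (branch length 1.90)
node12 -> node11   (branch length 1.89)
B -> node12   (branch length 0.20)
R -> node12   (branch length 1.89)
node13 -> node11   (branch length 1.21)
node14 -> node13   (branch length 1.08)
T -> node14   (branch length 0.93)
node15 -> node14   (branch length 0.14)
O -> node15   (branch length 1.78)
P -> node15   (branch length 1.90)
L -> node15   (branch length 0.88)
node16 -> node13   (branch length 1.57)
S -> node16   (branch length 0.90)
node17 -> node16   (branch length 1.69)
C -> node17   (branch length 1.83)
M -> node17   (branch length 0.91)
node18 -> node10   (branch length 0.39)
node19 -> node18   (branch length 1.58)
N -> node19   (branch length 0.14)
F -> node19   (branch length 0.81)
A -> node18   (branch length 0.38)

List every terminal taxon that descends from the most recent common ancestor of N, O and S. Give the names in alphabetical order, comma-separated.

A, B, C, F, K, L, M, N, O, P, R, S, T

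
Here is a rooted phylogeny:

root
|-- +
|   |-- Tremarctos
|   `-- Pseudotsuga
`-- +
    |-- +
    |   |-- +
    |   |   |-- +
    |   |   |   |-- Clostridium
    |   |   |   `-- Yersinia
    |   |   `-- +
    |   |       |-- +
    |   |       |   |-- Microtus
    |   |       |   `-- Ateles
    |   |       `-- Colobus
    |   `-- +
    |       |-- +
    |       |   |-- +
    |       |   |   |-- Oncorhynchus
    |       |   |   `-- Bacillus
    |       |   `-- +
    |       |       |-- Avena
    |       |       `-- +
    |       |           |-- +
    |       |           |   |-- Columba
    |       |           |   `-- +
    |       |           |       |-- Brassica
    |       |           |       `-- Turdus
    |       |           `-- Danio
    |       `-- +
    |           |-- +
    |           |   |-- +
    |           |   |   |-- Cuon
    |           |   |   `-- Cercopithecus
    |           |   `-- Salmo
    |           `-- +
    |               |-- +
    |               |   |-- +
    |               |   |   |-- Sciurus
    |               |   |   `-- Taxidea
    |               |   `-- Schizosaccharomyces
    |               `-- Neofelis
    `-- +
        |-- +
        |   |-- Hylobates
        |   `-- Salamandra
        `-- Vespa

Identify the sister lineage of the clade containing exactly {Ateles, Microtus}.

Colobus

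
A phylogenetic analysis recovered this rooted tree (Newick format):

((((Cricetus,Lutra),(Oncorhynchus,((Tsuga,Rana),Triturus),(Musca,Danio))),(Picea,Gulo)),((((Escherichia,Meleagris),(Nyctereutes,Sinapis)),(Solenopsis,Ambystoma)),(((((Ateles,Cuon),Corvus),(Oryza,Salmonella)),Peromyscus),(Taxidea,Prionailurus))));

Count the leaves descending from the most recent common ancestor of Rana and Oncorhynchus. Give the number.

6

The MRCA of Rana and Oncorhynchus is the node subtending (Oncorhynchus,((Tsuga,Rana),Triturus),(Musca,Danio)).
That clade contains 6 terminal taxa: Danio, Musca, Oncorhynchus, Rana, Triturus, Tsuga.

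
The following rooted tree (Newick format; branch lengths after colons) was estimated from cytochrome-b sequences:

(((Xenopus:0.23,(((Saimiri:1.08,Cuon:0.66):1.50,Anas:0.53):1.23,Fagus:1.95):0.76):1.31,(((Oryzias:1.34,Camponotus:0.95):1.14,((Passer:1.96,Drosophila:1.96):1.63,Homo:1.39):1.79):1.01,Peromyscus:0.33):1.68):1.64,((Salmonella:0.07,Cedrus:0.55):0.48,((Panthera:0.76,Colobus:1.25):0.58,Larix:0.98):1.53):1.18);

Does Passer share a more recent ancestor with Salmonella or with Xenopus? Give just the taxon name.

The MRCA of Passer and Xenopus subtends ((Xenopus,(((Saimiri,Cuon),Anas),Fagus)),(((Oryzias,Camponotus),((Passer,Drosophila),Homo)),Peromyscus)) (11 taxa).
The MRCA of Passer and Salmonella is the root, subtending the entire tree (16 taxa).
The first is nested inside the second, so Passer shares a more recent common ancestor with Xenopus.

Xenopus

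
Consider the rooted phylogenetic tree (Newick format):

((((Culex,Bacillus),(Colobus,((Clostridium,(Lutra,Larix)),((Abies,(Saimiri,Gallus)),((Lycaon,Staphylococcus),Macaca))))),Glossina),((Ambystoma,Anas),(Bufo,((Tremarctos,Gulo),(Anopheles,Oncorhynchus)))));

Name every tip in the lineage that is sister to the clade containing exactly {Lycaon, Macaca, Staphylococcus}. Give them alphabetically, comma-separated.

Abies, Gallus, Saimiri

The clade containing exactly {Lycaon, Macaca, Staphylococcus} attaches to the tree at the node subtending ((Abies,(Saimiri,Gallus)),((Lycaon,Staphylococcus),Macaca)).
The other lineage descending from that same node — the sister group — is (Abies,(Saimiri,Gallus)); its 3 tips in alphabetical order are the answer.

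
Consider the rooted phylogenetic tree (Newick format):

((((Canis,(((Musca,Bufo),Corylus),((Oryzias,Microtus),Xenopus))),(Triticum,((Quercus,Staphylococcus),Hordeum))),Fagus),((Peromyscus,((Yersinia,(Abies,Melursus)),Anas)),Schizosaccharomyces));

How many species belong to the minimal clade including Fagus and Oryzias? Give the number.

The MRCA of Fagus and Oryzias is the node subtending (((Canis,(((Musca,Bufo),Corylus),((Oryzias,Microtus),Xenopus))),(Triticum,((Quercus,Staphylococcus),Hordeum))),Fagus).
That clade contains 12 terminal taxa: Bufo, Canis, Corylus, Fagus, Hordeum, Microtus, Musca, Oryzias, Quercus, Staphylococcus, Triticum, Xenopus.

12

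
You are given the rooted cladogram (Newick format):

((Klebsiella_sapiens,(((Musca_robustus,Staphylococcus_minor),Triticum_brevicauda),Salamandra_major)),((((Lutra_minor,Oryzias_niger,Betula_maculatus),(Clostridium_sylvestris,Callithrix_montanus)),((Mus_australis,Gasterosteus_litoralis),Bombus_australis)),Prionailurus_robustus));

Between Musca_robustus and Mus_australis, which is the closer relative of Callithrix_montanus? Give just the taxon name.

Mus_australis

The MRCA of Callithrix_montanus and Mus_australis subtends (((Lutra_minor,Oryzias_niger,Betula_maculatus),(Clostridium_sylvestris,Callithrix_montanus)),((Mus_australis,Gasterosteus_litoralis),Bombus_australis)) (8 taxa).
The MRCA of Callithrix_montanus and Musca_robustus is the root, subtending the entire tree (14 taxa).
The first is nested inside the second, so Callithrix_montanus shares a more recent common ancestor with Mus_australis.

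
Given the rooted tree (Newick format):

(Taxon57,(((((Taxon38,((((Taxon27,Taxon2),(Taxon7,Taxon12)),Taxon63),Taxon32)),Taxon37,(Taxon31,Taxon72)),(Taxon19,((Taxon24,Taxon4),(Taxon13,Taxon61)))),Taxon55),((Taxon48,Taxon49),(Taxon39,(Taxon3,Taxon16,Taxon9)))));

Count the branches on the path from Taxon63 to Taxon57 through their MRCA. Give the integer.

9

The MRCA of Taxon63 and Taxon57 is the root of the tree.
From Taxon63 up to that node: 8 branches. From Taxon57 up to the same node: 1 branch. Total: 8 + 1 = 9.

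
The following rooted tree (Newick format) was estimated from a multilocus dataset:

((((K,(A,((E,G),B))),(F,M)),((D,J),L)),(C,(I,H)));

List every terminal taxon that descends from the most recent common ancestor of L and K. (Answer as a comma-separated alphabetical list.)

Tracing L: it sits inside ((D,J),L).
Tracing K: it sits inside (K,(A,((E,G),B))).
The smallest clade enclosing both is (((K,(A,((E,G),B))),(F,M)),((D,J),L)); the answer is its 10 terminal taxa in alphabetical order.

A, B, D, E, F, G, J, K, L, M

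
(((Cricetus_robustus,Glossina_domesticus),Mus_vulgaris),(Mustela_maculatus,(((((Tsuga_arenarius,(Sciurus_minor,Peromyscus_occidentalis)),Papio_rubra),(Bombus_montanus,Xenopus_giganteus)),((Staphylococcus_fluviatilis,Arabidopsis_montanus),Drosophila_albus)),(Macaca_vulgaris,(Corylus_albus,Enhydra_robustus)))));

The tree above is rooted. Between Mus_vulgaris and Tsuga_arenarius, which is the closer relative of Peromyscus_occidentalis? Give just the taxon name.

Tsuga_arenarius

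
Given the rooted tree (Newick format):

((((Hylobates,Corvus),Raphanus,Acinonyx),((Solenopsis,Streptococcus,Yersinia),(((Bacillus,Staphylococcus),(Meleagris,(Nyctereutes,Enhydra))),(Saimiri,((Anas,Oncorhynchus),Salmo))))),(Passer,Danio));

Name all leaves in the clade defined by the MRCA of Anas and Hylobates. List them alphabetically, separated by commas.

Tracing Anas: it sits inside (Anas,Oncorhynchus).
Tracing Hylobates: it sits inside (Hylobates,Corvus).
The smallest clade enclosing both is (((Hylobates,Corvus),Raphanus,Acinonyx),((Solenopsis,Streptococcus,Yersinia),(((Bacillus,Staphylococcus),(Meleagris,(Nyctereutes,Enhydra))),(Saimiri,((Anas,Oncorhynchus),Salmo))))); the answer is its 16 terminal taxa in alphabetical order.

Acinonyx, Anas, Bacillus, Corvus, Enhydra, Hylobates, Meleagris, Nyctereutes, Oncorhynchus, Raphanus, Saimiri, Salmo, Solenopsis, Staphylococcus, Streptococcus, Yersinia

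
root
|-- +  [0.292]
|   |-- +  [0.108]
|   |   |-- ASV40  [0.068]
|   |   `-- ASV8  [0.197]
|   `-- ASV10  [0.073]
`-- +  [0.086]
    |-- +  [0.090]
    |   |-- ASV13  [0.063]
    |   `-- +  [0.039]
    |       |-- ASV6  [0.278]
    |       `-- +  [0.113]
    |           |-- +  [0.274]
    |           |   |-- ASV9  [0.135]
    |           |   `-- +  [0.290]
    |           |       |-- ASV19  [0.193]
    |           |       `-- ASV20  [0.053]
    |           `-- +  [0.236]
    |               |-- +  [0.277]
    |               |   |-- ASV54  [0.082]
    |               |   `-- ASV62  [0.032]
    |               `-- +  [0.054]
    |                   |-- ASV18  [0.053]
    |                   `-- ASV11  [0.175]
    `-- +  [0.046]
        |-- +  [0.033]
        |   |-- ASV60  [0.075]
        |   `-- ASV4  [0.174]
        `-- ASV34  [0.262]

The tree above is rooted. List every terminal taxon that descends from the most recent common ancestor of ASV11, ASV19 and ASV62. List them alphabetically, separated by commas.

ASV11, ASV18, ASV19, ASV20, ASV54, ASV62, ASV9

Tracing ASV11: it sits inside (ASV18,ASV11).
Tracing ASV19: it sits inside (ASV19,ASV20).
Tracing ASV62: it sits inside (ASV54,ASV62).
The smallest clade enclosing all 3 is ((ASV9,(ASV19,ASV20)),((ASV54,ASV62),(ASV18,ASV11))); the answer is its 7 terminal taxa in alphabetical order.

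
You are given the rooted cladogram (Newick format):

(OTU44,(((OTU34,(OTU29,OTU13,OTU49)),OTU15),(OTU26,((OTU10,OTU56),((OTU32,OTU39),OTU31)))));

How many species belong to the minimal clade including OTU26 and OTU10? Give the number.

The MRCA of OTU26 and OTU10 is the node subtending (OTU26,((OTU10,OTU56),((OTU32,OTU39),OTU31))).
That clade contains 6 terminal taxa: OTU10, OTU26, OTU31, OTU32, OTU39, OTU56.

6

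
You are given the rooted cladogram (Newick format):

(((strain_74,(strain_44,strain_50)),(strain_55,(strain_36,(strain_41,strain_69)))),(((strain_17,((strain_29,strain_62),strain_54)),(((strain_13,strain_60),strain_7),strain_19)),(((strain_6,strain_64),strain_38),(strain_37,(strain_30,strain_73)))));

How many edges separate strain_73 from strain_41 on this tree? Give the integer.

10

The MRCA of strain_73 and strain_41 is the root of the tree.
From strain_73 up to that node: 5 branches. From strain_41 up to the same node: 5 branches. Total: 5 + 5 = 10.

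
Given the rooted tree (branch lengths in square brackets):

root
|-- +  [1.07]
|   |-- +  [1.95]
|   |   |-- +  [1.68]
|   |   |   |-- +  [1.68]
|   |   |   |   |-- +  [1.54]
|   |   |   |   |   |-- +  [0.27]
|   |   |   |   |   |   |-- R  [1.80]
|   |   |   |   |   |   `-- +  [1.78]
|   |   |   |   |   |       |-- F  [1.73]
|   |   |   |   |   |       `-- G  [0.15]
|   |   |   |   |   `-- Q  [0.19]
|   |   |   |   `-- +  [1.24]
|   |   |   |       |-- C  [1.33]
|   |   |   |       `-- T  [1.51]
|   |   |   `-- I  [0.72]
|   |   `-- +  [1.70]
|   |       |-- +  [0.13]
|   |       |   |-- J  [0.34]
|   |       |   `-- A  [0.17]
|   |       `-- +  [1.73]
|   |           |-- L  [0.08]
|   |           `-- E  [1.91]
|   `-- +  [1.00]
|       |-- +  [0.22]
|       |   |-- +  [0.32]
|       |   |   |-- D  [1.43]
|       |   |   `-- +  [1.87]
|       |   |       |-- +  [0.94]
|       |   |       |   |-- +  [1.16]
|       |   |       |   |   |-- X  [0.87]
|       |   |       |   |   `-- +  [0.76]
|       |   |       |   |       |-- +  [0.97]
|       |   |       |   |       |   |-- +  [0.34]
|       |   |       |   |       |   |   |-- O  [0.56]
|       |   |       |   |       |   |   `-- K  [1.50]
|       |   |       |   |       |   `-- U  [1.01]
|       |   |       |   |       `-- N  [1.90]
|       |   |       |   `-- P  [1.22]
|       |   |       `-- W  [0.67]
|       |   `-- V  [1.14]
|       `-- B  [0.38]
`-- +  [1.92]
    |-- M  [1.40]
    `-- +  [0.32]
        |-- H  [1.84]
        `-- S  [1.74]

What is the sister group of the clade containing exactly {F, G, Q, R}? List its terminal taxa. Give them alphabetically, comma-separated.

C, T

The clade containing exactly {F, G, Q, R} attaches to the tree at the node subtending (((R,(F,G)),Q),(C,T)).
The other lineage descending from that same node — the sister group — is (C,T); its 2 tips in alphabetical order are the answer.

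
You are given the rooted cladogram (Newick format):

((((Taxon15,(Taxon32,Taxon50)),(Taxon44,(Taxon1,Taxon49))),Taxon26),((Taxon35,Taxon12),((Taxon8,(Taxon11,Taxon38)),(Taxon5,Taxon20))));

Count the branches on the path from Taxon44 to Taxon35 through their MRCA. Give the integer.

7

The MRCA of Taxon44 and Taxon35 is the root of the tree.
From Taxon44 up to that node: 4 branches. From Taxon35 up to the same node: 3 branches. Total: 4 + 3 = 7.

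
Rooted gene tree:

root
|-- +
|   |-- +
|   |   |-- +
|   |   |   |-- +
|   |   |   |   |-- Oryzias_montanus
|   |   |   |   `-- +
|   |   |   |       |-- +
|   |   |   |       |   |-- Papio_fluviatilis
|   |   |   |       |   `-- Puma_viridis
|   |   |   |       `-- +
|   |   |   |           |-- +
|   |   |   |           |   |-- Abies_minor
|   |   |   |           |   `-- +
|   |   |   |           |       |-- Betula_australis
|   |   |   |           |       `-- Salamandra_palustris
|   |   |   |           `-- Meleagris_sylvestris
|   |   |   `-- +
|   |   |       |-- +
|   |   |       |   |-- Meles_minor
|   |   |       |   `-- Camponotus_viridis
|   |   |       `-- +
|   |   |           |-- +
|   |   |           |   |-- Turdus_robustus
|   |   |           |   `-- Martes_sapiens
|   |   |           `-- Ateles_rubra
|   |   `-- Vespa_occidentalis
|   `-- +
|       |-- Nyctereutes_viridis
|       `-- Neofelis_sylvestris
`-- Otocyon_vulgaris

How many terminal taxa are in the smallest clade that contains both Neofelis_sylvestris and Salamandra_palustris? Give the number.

15

The MRCA of Neofelis_sylvestris and Salamandra_palustris is the node subtending ((((Oryzias_montanus,((Papio_fluviatilis,Puma_viridis),((Abies_minor,(Betula_australis,Salamandra_palustris)),Meleagris_sylvestris))),((Meles_minor,Camponotus_viridis),((Turdus_robustus,Martes_sapiens),Ateles_rubra))),Vespa_occidentalis),(Nyctereutes_viridis,Neofelis_sylvestris)).
That clade contains 15 terminal taxa: Abies_minor, Ateles_rubra, Betula_australis, Camponotus_viridis, Martes_sapiens, Meleagris_sylvestris, Meles_minor, Neofelis_sylvestris, Nyctereutes_viridis, Oryzias_montanus, Papio_fluviatilis, Puma_viridis, Salamandra_palustris, Turdus_robustus, Vespa_occidentalis.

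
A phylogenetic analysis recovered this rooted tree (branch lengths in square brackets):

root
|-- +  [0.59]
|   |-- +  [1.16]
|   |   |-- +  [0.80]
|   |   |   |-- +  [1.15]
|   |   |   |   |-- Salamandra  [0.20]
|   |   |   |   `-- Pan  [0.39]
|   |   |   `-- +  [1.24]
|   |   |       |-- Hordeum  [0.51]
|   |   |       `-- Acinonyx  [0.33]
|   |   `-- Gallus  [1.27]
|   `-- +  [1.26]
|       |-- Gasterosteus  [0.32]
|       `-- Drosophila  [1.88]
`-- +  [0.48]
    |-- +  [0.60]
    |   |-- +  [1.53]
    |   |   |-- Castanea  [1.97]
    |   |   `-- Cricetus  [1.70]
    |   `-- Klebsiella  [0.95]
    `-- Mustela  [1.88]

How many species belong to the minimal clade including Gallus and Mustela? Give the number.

The MRCA of Gallus and Mustela is the root, so the clade is the entire tree.
That clade contains 11 terminal taxa: Acinonyx, Castanea, Cricetus, Drosophila, Gallus, Gasterosteus, Hordeum, Klebsiella, Mustela, Pan, Salamandra.

11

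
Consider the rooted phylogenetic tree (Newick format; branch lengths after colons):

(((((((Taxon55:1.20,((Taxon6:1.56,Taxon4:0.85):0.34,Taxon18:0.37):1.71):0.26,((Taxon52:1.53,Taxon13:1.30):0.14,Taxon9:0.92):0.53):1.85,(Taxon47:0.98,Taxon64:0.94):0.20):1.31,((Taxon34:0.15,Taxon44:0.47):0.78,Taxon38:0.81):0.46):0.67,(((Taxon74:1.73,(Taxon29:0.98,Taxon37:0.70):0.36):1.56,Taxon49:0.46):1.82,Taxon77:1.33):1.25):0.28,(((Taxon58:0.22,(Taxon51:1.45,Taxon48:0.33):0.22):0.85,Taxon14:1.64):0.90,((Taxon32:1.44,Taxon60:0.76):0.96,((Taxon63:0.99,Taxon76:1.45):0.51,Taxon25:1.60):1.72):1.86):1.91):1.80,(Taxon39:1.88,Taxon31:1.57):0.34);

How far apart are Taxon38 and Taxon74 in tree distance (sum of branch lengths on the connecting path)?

8.30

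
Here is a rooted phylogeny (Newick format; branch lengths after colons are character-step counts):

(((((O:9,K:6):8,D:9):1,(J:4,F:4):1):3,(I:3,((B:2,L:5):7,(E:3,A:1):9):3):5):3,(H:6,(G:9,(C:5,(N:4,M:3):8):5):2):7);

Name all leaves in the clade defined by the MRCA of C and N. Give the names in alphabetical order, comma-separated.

Tracing C: it sits inside (C,(N,M)).
Tracing N: it sits inside (N,M).
The smallest clade enclosing both is (C,(N,M)); the answer is its 3 terminal taxa in alphabetical order.

C, M, N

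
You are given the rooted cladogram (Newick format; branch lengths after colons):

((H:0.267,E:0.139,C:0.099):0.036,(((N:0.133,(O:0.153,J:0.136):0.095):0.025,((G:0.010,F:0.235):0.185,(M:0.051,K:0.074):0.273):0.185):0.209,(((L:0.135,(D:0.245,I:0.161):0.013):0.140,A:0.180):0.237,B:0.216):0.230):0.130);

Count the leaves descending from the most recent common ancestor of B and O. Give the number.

The MRCA of B and O is the node subtending (((N,(O,J)),((G,F),(M,K))),(((L,(D,I)),A),B)).
That clade contains 12 terminal taxa: A, B, D, F, G, I, J, K, L, M, N, O.

12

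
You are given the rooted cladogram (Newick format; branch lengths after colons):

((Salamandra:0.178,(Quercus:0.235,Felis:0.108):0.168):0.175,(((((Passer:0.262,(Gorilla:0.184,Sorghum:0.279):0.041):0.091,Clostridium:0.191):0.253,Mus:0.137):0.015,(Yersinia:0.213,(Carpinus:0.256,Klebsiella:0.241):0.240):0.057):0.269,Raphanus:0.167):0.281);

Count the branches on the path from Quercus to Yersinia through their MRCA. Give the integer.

7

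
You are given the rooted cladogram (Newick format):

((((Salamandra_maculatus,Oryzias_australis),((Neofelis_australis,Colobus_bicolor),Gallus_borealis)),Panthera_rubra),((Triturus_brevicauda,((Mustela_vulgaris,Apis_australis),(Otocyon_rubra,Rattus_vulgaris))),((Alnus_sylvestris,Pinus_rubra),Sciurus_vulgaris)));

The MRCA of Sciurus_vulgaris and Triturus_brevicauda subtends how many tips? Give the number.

8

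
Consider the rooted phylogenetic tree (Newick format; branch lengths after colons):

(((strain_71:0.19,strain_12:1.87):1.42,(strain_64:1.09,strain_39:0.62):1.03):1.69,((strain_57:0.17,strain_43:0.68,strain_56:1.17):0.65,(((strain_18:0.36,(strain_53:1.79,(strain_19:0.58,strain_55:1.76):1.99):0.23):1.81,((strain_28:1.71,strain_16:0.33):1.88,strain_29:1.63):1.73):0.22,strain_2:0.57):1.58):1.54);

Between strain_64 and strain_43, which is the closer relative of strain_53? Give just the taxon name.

The MRCA of strain_53 and strain_43 subtends ((strain_57,strain_43,strain_56),(((strain_18,(strain_53,(strain_19,strain_55))),((strain_28,strain_16),strain_29)),strain_2)) (11 taxa).
The MRCA of strain_53 and strain_64 is the root, subtending the entire tree (15 taxa).
The first is nested inside the second, so strain_53 shares a more recent common ancestor with strain_43.

strain_43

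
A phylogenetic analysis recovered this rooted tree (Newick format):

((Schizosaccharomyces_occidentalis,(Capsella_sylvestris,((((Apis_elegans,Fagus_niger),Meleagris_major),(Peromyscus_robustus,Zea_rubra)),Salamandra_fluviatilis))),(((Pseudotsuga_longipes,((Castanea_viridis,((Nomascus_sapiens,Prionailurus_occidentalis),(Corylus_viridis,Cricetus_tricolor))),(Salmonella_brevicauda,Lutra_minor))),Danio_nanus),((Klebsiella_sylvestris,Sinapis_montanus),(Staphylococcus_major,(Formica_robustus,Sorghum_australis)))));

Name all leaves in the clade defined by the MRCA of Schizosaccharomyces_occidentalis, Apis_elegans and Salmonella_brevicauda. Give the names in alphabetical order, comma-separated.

Tracing Schizosaccharomyces_occidentalis: it sits inside (Schizosaccharomyces_occidentalis,(Capsella_sylvestris,((((Apis_elegans,Fagus_niger),Meleagris_major),(Peromyscus_robustus,Zea_rubra)),Salamandra_fluviatilis))).
Tracing Apis_elegans: it sits inside (Apis_elegans,Fagus_niger).
Tracing Salmonella_brevicauda: it sits inside (Salmonella_brevicauda,Lutra_minor).
The smallest clade enclosing all 3 is the whole tree (their MRCA is the root), so the answer is all 22 tips in alphabetical order.

Apis_elegans, Capsella_sylvestris, Castanea_viridis, Corylus_viridis, Cricetus_tricolor, Danio_nanus, Fagus_niger, Formica_robustus, Klebsiella_sylvestris, Lutra_minor, Meleagris_major, Nomascus_sapiens, Peromyscus_robustus, Prionailurus_occidentalis, Pseudotsuga_longipes, Salamandra_fluviatilis, Salmonella_brevicauda, Schizosaccharomyces_occidentalis, Sinapis_montanus, Sorghum_australis, Staphylococcus_major, Zea_rubra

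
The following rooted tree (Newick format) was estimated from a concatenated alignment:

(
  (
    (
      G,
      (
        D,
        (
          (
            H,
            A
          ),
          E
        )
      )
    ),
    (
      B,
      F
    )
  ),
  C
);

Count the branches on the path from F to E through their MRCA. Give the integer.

The MRCA of F and E is the node subtending ((G,(D,((H,A),E))),(B,F)).
From F up to that node: 2 branches. From E up to the same node: 4 branches. Total: 2 + 4 = 6.

6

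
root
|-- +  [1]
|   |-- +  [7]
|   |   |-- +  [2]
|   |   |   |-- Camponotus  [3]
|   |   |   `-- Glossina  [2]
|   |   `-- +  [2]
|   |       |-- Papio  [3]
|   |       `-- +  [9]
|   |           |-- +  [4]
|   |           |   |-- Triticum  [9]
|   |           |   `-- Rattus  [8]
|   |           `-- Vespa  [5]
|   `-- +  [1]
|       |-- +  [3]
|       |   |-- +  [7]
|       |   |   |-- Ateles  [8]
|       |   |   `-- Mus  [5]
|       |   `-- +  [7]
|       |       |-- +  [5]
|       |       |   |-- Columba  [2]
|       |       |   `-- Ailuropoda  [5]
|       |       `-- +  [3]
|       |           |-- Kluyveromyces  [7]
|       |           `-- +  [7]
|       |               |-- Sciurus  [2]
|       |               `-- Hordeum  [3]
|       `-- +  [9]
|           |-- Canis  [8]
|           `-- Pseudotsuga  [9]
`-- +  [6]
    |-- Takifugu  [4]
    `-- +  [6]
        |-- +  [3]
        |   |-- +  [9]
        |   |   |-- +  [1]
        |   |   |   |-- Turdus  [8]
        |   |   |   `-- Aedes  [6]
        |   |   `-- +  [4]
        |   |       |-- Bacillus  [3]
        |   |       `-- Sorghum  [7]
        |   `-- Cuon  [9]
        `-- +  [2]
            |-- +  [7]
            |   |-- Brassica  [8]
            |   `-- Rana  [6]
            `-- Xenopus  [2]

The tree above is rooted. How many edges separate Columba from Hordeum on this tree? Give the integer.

The MRCA of Columba and Hordeum is the node subtending ((Columba,Ailuropoda),(Kluyveromyces,(Sciurus,Hordeum))).
From Columba up to that node: 2 branches. From Hordeum up to the same node: 3 branches. Total: 2 + 3 = 5.

5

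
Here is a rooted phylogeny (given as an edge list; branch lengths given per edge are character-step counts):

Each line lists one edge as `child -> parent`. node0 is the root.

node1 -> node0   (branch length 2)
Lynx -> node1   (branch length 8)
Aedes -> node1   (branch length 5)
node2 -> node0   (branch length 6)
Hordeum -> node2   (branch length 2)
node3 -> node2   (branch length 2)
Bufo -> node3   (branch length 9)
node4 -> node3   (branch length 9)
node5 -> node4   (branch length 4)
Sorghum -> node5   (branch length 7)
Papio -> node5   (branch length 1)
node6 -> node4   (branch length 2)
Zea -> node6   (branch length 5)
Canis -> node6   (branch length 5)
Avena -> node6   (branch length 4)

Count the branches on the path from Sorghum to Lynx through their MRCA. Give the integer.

7

The MRCA of Sorghum and Lynx is the root of the tree.
From Sorghum up to that node: 5 branches. From Lynx up to the same node: 2 branches. Total: 5 + 2 = 7.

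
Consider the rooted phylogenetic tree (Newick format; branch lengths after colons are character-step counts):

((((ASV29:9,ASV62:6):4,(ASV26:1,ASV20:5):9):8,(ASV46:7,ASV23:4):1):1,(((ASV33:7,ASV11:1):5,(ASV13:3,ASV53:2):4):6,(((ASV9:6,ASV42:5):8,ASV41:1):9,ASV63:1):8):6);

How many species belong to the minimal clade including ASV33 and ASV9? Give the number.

8

The MRCA of ASV33 and ASV9 is the node subtending (((ASV33,ASV11),(ASV13,ASV53)),(((ASV9,ASV42),ASV41),ASV63)).
That clade contains 8 terminal taxa: ASV11, ASV13, ASV33, ASV41, ASV42, ASV53, ASV63, ASV9.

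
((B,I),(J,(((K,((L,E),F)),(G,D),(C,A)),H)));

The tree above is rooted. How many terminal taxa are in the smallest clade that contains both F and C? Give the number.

8

The MRCA of F and C is the node subtending ((K,((L,E),F)),(G,D),(C,A)).
That clade contains 8 terminal taxa: A, C, D, E, F, G, K, L.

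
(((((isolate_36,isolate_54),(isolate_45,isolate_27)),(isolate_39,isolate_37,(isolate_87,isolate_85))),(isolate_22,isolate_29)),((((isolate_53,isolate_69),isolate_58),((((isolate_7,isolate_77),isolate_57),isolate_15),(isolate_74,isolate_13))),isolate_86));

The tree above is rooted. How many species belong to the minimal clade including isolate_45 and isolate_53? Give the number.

The MRCA of isolate_45 and isolate_53 is the root, so the clade is the entire tree.
That clade contains 20 terminal taxa: isolate_13, isolate_15, isolate_22, isolate_27, isolate_29, isolate_36, isolate_37, isolate_39, isolate_45, isolate_53, isolate_54, isolate_57, isolate_58, isolate_69, isolate_7, isolate_74, isolate_77, isolate_85, isolate_86, isolate_87.

20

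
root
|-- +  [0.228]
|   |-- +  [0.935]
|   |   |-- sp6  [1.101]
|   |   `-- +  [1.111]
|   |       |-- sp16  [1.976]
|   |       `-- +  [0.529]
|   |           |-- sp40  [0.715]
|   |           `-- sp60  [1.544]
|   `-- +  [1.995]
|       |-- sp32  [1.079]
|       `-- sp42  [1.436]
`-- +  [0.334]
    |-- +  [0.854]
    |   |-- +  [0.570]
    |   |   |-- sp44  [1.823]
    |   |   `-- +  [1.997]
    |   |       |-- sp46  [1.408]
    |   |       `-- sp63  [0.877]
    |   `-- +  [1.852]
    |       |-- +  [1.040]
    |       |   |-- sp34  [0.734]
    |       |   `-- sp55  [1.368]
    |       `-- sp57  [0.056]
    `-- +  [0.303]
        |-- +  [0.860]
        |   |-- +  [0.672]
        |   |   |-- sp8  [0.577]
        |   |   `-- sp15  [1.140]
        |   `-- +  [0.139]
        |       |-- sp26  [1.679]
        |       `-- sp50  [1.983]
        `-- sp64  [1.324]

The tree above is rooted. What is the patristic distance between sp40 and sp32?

The path runs sp40 → … → MRCA → … → sp32; the MRCA is the node subtending ((sp6,(sp16,(sp40,sp60))),(sp32,sp42)).
Branch lengths along that path: 0.715 + 0.529 + 1.111 + 0.935 + 1.995 + 1.079 = 6.364.

6.364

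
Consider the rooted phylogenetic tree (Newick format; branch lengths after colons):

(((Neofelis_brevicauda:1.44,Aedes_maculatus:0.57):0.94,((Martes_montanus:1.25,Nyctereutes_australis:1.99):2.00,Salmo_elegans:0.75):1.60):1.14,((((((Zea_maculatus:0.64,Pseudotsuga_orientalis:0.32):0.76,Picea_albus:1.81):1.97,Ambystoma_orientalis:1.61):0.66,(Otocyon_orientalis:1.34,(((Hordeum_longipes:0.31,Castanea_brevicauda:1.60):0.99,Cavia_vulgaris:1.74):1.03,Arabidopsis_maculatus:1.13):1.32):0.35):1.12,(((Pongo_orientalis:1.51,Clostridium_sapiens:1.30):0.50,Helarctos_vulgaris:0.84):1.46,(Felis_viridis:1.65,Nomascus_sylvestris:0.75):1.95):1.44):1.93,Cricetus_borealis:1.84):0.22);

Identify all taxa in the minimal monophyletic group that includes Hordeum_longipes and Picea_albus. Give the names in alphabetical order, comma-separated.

Ambystoma_orientalis, Arabidopsis_maculatus, Castanea_brevicauda, Cavia_vulgaris, Hordeum_longipes, Otocyon_orientalis, Picea_albus, Pseudotsuga_orientalis, Zea_maculatus

Tracing Hordeum_longipes: it sits inside (Hordeum_longipes,Castanea_brevicauda).
Tracing Picea_albus: it sits inside ((Zea_maculatus,Pseudotsuga_orientalis),Picea_albus).
The smallest clade enclosing both is ((((Zea_maculatus,Pseudotsuga_orientalis),Picea_albus),Ambystoma_orientalis),(Otocyon_orientalis,(((Hordeum_longipes,Castanea_brevicauda),Cavia_vulgaris),Arabidopsis_maculatus))); the answer is its 9 terminal taxa in alphabetical order.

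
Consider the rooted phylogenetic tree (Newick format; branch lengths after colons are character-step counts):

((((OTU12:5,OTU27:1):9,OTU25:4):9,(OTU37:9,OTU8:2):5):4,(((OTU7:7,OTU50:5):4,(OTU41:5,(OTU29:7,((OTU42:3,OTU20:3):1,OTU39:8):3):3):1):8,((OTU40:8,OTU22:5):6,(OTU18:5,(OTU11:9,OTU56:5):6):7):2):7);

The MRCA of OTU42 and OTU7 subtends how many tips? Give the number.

7

The MRCA of OTU42 and OTU7 is the node subtending ((OTU7,OTU50),(OTU41,(OTU29,((OTU42,OTU20),OTU39)))).
That clade contains 7 terminal taxa: OTU20, OTU29, OTU39, OTU41, OTU42, OTU50, OTU7.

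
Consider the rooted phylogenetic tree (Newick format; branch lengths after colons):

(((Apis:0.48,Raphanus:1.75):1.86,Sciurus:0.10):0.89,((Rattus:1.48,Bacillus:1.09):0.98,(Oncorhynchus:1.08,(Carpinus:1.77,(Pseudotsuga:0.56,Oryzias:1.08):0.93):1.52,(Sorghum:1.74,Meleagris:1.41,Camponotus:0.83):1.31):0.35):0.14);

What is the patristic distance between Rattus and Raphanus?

7.10

The path runs Rattus → … → MRCA → … → Raphanus; the MRCA is the root of the tree.
Branch lengths along that path: 1.48 + 0.98 + 0.14 + 0.89 + 1.86 + 1.75 = 7.10.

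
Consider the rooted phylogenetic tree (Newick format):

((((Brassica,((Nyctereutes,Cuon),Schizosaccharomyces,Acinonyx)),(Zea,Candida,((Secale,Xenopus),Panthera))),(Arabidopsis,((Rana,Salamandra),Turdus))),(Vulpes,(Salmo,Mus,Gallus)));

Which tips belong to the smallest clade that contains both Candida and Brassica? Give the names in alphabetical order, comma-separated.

Acinonyx, Brassica, Candida, Cuon, Nyctereutes, Panthera, Schizosaccharomyces, Secale, Xenopus, Zea

Tracing Candida: it sits inside (Zea,Candida,((Secale,Xenopus),Panthera)).
Tracing Brassica: it sits inside (Brassica,((Nyctereutes,Cuon),Schizosaccharomyces,Acinonyx)).
The smallest clade enclosing both is ((Brassica,((Nyctereutes,Cuon),Schizosaccharomyces,Acinonyx)),(Zea,Candida,((Secale,Xenopus),Panthera))); the answer is its 10 terminal taxa in alphabetical order.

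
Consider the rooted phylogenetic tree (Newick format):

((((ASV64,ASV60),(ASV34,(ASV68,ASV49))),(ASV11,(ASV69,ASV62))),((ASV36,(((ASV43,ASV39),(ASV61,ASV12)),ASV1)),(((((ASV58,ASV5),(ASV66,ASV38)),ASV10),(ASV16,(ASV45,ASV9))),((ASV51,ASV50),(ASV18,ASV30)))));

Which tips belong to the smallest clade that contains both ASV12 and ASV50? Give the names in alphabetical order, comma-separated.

ASV1, ASV10, ASV12, ASV16, ASV18, ASV30, ASV36, ASV38, ASV39, ASV43, ASV45, ASV5, ASV50, ASV51, ASV58, ASV61, ASV66, ASV9

Tracing ASV12: it sits inside (ASV61,ASV12).
Tracing ASV50: it sits inside (ASV51,ASV50).
The smallest clade enclosing both is ((ASV36,(((ASV43,ASV39),(ASV61,ASV12)),ASV1)),(((((ASV58,ASV5),(ASV66,ASV38)),ASV10),(ASV16,(ASV45,ASV9))),((ASV51,ASV50),(ASV18,ASV30)))); the answer is its 18 terminal taxa in alphabetical order.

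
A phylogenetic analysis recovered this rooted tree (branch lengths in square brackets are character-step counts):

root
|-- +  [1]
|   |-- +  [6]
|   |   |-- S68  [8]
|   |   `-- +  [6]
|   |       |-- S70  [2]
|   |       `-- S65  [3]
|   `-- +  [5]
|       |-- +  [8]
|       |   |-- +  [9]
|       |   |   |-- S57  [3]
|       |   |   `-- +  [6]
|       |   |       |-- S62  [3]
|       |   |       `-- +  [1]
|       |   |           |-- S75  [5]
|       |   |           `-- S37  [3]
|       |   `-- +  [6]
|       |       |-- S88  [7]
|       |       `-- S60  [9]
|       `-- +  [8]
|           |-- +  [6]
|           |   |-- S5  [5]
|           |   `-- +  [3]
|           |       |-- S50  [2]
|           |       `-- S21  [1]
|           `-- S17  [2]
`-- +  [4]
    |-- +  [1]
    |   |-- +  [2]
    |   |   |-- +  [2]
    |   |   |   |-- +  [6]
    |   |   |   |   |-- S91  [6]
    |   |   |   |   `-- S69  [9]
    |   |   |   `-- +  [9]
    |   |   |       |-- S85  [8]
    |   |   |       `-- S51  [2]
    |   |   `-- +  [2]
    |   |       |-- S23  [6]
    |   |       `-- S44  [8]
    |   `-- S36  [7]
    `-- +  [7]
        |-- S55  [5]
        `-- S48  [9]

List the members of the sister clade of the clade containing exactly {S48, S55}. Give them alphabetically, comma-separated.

The clade containing exactly {S48, S55} attaches to the tree at the node subtending (((((S91,S69),(S85,S51)),(S23,S44)),S36),(S55,S48)).
The other lineage descending from that same node — the sister group — is ((((S91,S69),(S85,S51)),(S23,S44)),S36); its 7 tips in alphabetical order are the answer.

S23, S36, S44, S51, S69, S85, S91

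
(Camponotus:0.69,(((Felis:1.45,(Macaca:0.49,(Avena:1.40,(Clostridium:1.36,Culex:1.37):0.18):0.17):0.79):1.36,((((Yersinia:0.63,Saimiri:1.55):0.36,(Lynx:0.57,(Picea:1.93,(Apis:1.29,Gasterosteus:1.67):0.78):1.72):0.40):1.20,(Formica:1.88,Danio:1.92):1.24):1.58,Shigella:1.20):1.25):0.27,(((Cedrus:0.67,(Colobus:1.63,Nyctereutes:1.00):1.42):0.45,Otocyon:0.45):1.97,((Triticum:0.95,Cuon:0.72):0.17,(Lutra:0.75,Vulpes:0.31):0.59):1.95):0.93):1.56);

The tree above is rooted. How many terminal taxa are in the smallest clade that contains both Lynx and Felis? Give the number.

14

The MRCA of Lynx and Felis is the node subtending ((Felis,(Macaca,(Avena,(Clostridium,Culex)))),((((Yersinia,Saimiri),(Lynx,(Picea,(Apis,Gasterosteus)))),(Formica,Danio)),Shigella)).
That clade contains 14 terminal taxa: Apis, Avena, Clostridium, Culex, Danio, Felis, Formica, Gasterosteus, Lynx, Macaca, Picea, Saimiri, Shigella, Yersinia.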